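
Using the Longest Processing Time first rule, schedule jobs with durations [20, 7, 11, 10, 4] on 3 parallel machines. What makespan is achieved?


Sort jobs in decreasing order (LPT): [20, 11, 10, 7, 4]
Assign each job to the least loaded machine:
  Machine 1: jobs [20], load = 20
  Machine 2: jobs [11, 4], load = 15
  Machine 3: jobs [10, 7], load = 17
Makespan = max load = 20

20


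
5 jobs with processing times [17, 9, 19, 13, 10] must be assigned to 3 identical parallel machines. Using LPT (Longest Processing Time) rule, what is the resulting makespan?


Sort jobs in decreasing order (LPT): [19, 17, 13, 10, 9]
Assign each job to the least loaded machine:
  Machine 1: jobs [19], load = 19
  Machine 2: jobs [17, 9], load = 26
  Machine 3: jobs [13, 10], load = 23
Makespan = max load = 26

26


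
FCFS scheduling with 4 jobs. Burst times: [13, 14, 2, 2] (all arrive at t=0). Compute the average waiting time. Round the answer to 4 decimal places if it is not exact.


FCFS order (as given): [13, 14, 2, 2]
Waiting times:
  Job 1: wait = 0
  Job 2: wait = 13
  Job 3: wait = 27
  Job 4: wait = 29
Sum of waiting times = 69
Average waiting time = 69/4 = 17.25

17.25


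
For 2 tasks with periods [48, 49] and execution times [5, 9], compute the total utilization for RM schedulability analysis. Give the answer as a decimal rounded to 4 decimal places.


Compute individual utilizations (exact fractions):
  Task 1: C/T = 5/48 (approx. 0.1042)
  Task 2: C/T = 9/49 (approx. 0.1837)
Total utilization U = 5/48 + 9/49 = 677/2352
Rounded to 4 decimal places: U = 0.2878
RM (Liu & Layland) bound for 2 tasks = 0.828427; compare with U = 677/2352 (approx. 0.287840)
U <= bound, so schedulable by RM sufficient condition.

0.2878


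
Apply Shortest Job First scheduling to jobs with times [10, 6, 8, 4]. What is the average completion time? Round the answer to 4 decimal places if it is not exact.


SJF order (ascending): [4, 6, 8, 10]
Completion times:
  Job 1: burst=4, C=4
  Job 2: burst=6, C=10
  Job 3: burst=8, C=18
  Job 4: burst=10, C=28
Average completion = 60/4 = 15.0

15.0


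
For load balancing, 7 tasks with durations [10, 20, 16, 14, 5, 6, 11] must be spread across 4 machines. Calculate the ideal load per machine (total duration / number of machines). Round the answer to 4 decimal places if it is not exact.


Total processing time = 10 + 20 + 16 + 14 + 5 + 6 + 11 = 82
Number of machines = 4
Ideal balanced load = 82 / 4 = 20.5

20.5


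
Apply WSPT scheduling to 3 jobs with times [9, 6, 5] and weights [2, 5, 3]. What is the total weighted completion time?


Compute p/w ratios and sort ascending (WSPT): [(6, 5), (5, 3), (9, 2)]
Compute weighted completion times:
  Job (p=6,w=5): C=6, w*C=5*6=30
  Job (p=5,w=3): C=11, w*C=3*11=33
  Job (p=9,w=2): C=20, w*C=2*20=40
Total weighted completion time = 103

103


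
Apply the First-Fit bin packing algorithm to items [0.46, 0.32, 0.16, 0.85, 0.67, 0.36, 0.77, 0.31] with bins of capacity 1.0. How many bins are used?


Place items sequentially using First-Fit:
  Item 0.46 -> new Bin 1
  Item 0.32 -> Bin 1 (now 0.78)
  Item 0.16 -> Bin 1 (now 0.94)
  Item 0.85 -> new Bin 2
  Item 0.67 -> new Bin 3
  Item 0.36 -> new Bin 4
  Item 0.77 -> new Bin 5
  Item 0.31 -> Bin 3 (now 0.98)
Total bins used = 5

5


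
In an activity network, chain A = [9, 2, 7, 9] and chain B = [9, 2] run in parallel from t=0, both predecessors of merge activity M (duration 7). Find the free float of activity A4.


ES(A4) = sum of predecessors on chain A = 18
EF(A4) = ES + duration = 18 + 9 = 27
Successor of A4 is M. ES(M) = max(sum(A), sum(B)) = max(27, 11) = 27
Free float = ES(successor) - EF(current) = 27 - 27 = 0

0


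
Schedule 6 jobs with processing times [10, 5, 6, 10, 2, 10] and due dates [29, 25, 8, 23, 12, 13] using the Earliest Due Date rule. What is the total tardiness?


Sort by due date (EDD order): [(6, 8), (2, 12), (10, 13), (10, 23), (5, 25), (10, 29)]
Compute completion times and tardiness:
  Job 1: p=6, d=8, C=6, tardiness=max(0,6-8)=0
  Job 2: p=2, d=12, C=8, tardiness=max(0,8-12)=0
  Job 3: p=10, d=13, C=18, tardiness=max(0,18-13)=5
  Job 4: p=10, d=23, C=28, tardiness=max(0,28-23)=5
  Job 5: p=5, d=25, C=33, tardiness=max(0,33-25)=8
  Job 6: p=10, d=29, C=43, tardiness=max(0,43-29)=14
Total tardiness = 32

32


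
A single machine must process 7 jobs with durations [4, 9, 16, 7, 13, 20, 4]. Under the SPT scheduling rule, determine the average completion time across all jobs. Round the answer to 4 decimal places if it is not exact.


Sort jobs by processing time (SPT order): [4, 4, 7, 9, 13, 16, 20]
Compute completion times sequentially:
  Job 1: processing = 4, completes at 4
  Job 2: processing = 4, completes at 8
  Job 3: processing = 7, completes at 15
  Job 4: processing = 9, completes at 24
  Job 5: processing = 13, completes at 37
  Job 6: processing = 16, completes at 53
  Job 7: processing = 20, completes at 73
Sum of completion times = 214
Average completion time = 214/7 = 30.5714

30.5714


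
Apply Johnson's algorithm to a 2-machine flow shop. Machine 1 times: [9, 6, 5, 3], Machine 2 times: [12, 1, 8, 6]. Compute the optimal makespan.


Apply Johnson's rule:
  Group 1 (a <= b): [(4, 3, 6), (3, 5, 8), (1, 9, 12)]
  Group 2 (a > b): [(2, 6, 1)]
Optimal job order: [4, 3, 1, 2]
Schedule:
  Job 4: M1 done at 3, M2 done at 9
  Job 3: M1 done at 8, M2 done at 17
  Job 1: M1 done at 17, M2 done at 29
  Job 2: M1 done at 23, M2 done at 30
Makespan = 30

30


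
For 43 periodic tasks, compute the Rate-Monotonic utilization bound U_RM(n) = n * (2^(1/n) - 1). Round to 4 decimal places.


Compute 2^(1/43) = 1.0162503252
Subtract 1: 1.0162503252 - 1 = 0.0162503252
Multiply by n: 43 * 0.0162503252 = 0.6987639836
Round to 4 dp: 0.6988

0.6988


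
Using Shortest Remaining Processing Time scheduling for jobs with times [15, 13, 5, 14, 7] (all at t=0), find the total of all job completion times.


Since all jobs arrive at t=0, SRPT equals SPT ordering.
SPT order: [5, 7, 13, 14, 15]
Completion times:
  Job 1: p=5, C=5
  Job 2: p=7, C=12
  Job 3: p=13, C=25
  Job 4: p=14, C=39
  Job 5: p=15, C=54
Total completion time = 5 + 12 + 25 + 39 + 54 = 135

135


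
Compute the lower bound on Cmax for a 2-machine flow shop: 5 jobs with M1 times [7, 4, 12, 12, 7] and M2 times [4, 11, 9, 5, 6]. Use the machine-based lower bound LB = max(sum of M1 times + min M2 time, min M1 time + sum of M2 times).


LB1 = sum(M1 times) + min(M2 times) = 42 + 4 = 46
LB2 = min(M1 times) + sum(M2 times) = 4 + 35 = 39
Lower bound = max(LB1, LB2) = max(46, 39) = 46

46


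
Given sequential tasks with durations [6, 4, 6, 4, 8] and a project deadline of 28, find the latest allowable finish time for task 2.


LF(activity 2) = deadline - sum of successor durations
Successors: activities 3 through 5 with durations [6, 4, 8]
Sum of successor durations = 18
LF = 28 - 18 = 10

10


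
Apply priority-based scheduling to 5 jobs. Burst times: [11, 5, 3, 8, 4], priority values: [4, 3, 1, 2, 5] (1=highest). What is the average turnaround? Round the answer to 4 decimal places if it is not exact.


Sort by priority (ascending = highest first):
Order: [(1, 3), (2, 8), (3, 5), (4, 11), (5, 4)]
Completion times:
  Priority 1, burst=3, C=3
  Priority 2, burst=8, C=11
  Priority 3, burst=5, C=16
  Priority 4, burst=11, C=27
  Priority 5, burst=4, C=31
Average turnaround = 88/5 = 17.6

17.6


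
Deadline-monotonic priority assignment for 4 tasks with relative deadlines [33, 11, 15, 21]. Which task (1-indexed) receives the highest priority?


Sort tasks by relative deadline (ascending):
  Task 2: deadline = 11
  Task 3: deadline = 15
  Task 4: deadline = 21
  Task 1: deadline = 33
Priority order (highest first): [2, 3, 4, 1]
Highest priority task = 2

2


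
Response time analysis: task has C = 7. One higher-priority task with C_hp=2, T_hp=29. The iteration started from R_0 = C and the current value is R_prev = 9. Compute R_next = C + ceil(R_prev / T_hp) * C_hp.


R_next = C + ceil(R_prev / T_hp) * C_hp
ceil(9 / 29) = ceil(0.3103) = 1
Interference = 1 * 2 = 2
R_next = 7 + 2 = 9
R_next = R_prev, so the iteration has converged (response time = 9).

9


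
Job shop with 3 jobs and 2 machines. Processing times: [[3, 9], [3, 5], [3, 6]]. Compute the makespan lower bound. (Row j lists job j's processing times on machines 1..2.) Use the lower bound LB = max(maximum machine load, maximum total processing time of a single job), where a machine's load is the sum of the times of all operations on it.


Machine loads:
  Machine 1: 3 + 3 + 3 = 9
  Machine 2: 9 + 5 + 6 = 20
Max machine load = 20
Job totals:
  Job 1: 12
  Job 2: 8
  Job 3: 9
Max job total = 12
Lower bound = max(20, 12) = 20

20


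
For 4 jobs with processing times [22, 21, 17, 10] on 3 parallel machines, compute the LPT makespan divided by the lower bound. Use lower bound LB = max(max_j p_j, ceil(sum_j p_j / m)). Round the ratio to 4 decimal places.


LPT order: [22, 21, 17, 10]
Machine loads after assignment: [22, 21, 27]
LPT makespan = 27
Lower bound = max(max_job, ceil(total/3)) = max(22, 24) = 24
Ratio = 27 / 24 = 1.125

1.125


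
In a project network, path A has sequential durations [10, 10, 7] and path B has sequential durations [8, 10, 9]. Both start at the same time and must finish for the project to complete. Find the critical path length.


Path A total = 10 + 10 + 7 = 27
Path B total = 8 + 10 + 9 = 27
Critical path = longest path = max(27, 27) = 27

27


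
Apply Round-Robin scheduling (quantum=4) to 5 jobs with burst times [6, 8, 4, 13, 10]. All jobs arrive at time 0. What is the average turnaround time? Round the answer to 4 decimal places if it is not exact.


Time quantum = 4
Execution trace:
  J1 runs 4 units, time = 4
  J2 runs 4 units, time = 8
  J3 runs 4 units, time = 12
  J4 runs 4 units, time = 16
  J5 runs 4 units, time = 20
  J1 runs 2 units, time = 22
  J2 runs 4 units, time = 26
  J4 runs 4 units, time = 30
  J5 runs 4 units, time = 34
  J4 runs 4 units, time = 38
  J5 runs 2 units, time = 40
  J4 runs 1 units, time = 41
Finish times: [22, 26, 12, 41, 40]
Average turnaround = 141/5 = 28.2

28.2


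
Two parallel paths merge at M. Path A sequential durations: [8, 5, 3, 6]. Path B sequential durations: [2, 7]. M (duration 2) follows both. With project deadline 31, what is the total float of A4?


Forward pass: ES(A4) = sum of predecessors on chain A = 16
EF = ES + duration = 16 + 6 = 22
Backward pass: LF(M) = deadline = 31; LS(M) = 31 - 2 = 29
LF(A4) = LS(M) - sum(successors on chain A) = 29 - 0 = 29
LS = LF - duration = 29 - 6 = 23
Total float = LS - ES = 23 - 16 = 7

7


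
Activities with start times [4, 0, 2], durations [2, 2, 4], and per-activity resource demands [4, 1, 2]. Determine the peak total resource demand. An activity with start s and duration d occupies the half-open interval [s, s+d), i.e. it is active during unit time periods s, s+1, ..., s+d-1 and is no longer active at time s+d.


Each activity i is active on [start_i, start_i + duration_i).
Compute total resource usage per time slot:
  t=0: active resources = [1], total = 1
  t=1: active resources = [1], total = 1
  t=2: active resources = [2], total = 2
  t=3: active resources = [2], total = 2
  t=4: active resources = [4, 2], total = 6
  t=5: active resources = [4, 2], total = 6
Peak resource demand = 6

6


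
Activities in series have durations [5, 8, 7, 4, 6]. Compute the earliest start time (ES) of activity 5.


Activity 5 starts after activities 1 through 4 complete.
Predecessor durations: [5, 8, 7, 4]
ES = 5 + 8 + 7 + 4 = 24

24


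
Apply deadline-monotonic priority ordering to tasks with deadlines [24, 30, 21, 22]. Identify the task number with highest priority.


Sort tasks by relative deadline (ascending):
  Task 3: deadline = 21
  Task 4: deadline = 22
  Task 1: deadline = 24
  Task 2: deadline = 30
Priority order (highest first): [3, 4, 1, 2]
Highest priority task = 3

3


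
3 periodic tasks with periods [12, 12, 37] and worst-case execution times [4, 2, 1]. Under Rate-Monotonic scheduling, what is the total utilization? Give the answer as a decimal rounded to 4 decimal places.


Compute individual utilizations (exact fractions):
  Task 1: C/T = 4/12 = 1/3 (approx. 0.3333)
  Task 2: C/T = 2/12 = 1/6 (approx. 0.1667)
  Task 3: C/T = 1/37 (approx. 0.027)
Total utilization U = 1/3 + 1/6 + 1/37 = 39/74
Rounded to 4 decimal places: U = 0.5270
RM (Liu & Layland) bound for 3 tasks = 0.779763; compare with U = 39/74 (approx. 0.527027)
U <= bound, so schedulable by RM sufficient condition.

0.5270


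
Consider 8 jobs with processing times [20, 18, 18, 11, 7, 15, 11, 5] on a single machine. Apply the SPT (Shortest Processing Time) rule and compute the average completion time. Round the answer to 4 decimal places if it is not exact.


Sort jobs by processing time (SPT order): [5, 7, 11, 11, 15, 18, 18, 20]
Compute completion times sequentially:
  Job 1: processing = 5, completes at 5
  Job 2: processing = 7, completes at 12
  Job 3: processing = 11, completes at 23
  Job 4: processing = 11, completes at 34
  Job 5: processing = 15, completes at 49
  Job 6: processing = 18, completes at 67
  Job 7: processing = 18, completes at 85
  Job 8: processing = 20, completes at 105
Sum of completion times = 380
Average completion time = 380/8 = 47.5

47.5


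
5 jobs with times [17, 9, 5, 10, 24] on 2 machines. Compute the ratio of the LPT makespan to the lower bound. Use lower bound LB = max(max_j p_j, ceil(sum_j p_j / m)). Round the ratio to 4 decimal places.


LPT order: [24, 17, 10, 9, 5]
Machine loads after assignment: [33, 32]
LPT makespan = 33
Lower bound = max(max_job, ceil(total/2)) = max(24, 33) = 33
Ratio = 33 / 33 = 1.0

1.0


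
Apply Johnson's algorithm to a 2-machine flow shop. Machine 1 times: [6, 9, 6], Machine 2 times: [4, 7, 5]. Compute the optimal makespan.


Apply Johnson's rule:
  Group 1 (a <= b): []
  Group 2 (a > b): [(2, 9, 7), (3, 6, 5), (1, 6, 4)]
Optimal job order: [2, 3, 1]
Schedule:
  Job 2: M1 done at 9, M2 done at 16
  Job 3: M1 done at 15, M2 done at 21
  Job 1: M1 done at 21, M2 done at 25
Makespan = 25

25


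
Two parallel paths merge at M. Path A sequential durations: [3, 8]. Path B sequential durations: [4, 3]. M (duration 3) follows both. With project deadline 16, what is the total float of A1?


Forward pass: ES(A1) = sum of predecessors on chain A = 0
EF = ES + duration = 0 + 3 = 3
Backward pass: LF(M) = deadline = 16; LS(M) = 16 - 3 = 13
LF(A1) = LS(M) - sum(successors on chain A) = 13 - 8 = 5
LS = LF - duration = 5 - 3 = 2
Total float = LS - ES = 2 - 0 = 2

2


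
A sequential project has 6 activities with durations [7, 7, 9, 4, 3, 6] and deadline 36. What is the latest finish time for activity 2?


LF(activity 2) = deadline - sum of successor durations
Successors: activities 3 through 6 with durations [9, 4, 3, 6]
Sum of successor durations = 22
LF = 36 - 22 = 14

14


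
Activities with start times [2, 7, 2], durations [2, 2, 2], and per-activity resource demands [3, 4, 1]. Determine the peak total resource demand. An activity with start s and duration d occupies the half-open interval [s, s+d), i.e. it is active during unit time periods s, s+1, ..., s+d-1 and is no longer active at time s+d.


Each activity i is active on [start_i, start_i + duration_i).
Compute total resource usage per time slot:
  t=0: active resources = [], total = 0
  t=1: active resources = [], total = 0
  t=2: active resources = [3, 1], total = 4
  t=3: active resources = [3, 1], total = 4
  t=4: active resources = [], total = 0
  t=5: active resources = [], total = 0
  t=6: active resources = [], total = 0
  t=7: active resources = [4], total = 4
  t=8: active resources = [4], total = 4
Peak resource demand = 4

4


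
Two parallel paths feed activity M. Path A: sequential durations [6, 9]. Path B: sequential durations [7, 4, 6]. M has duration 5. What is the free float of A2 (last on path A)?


ES(A2) = sum of predecessors on chain A = 6
EF(A2) = ES + duration = 6 + 9 = 15
Successor of A2 is M. ES(M) = max(sum(A), sum(B)) = max(15, 17) = 17
Free float = ES(successor) - EF(current) = 17 - 15 = 2

2


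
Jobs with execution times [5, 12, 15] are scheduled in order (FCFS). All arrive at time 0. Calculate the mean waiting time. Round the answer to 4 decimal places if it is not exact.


FCFS order (as given): [5, 12, 15]
Waiting times:
  Job 1: wait = 0
  Job 2: wait = 5
  Job 3: wait = 17
Sum of waiting times = 22
Average waiting time = 22/3 = 7.3333

7.3333


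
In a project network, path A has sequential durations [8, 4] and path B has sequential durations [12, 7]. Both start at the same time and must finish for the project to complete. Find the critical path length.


Path A total = 8 + 4 = 12
Path B total = 12 + 7 = 19
Critical path = longest path = max(12, 19) = 19

19


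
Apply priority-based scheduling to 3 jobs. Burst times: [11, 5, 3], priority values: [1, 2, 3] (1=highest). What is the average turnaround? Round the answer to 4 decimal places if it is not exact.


Sort by priority (ascending = highest first):
Order: [(1, 11), (2, 5), (3, 3)]
Completion times:
  Priority 1, burst=11, C=11
  Priority 2, burst=5, C=16
  Priority 3, burst=3, C=19
Average turnaround = 46/3 = 15.3333

15.3333


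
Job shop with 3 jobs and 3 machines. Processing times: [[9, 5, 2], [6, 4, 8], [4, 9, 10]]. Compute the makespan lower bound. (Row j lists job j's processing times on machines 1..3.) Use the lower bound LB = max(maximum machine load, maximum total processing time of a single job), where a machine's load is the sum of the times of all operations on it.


Machine loads:
  Machine 1: 9 + 6 + 4 = 19
  Machine 2: 5 + 4 + 9 = 18
  Machine 3: 2 + 8 + 10 = 20
Max machine load = 20
Job totals:
  Job 1: 16
  Job 2: 18
  Job 3: 23
Max job total = 23
Lower bound = max(20, 23) = 23

23


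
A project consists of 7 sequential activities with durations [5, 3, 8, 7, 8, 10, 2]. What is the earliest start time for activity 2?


Activity 2 starts after activities 1 through 1 complete.
Predecessor durations: [5]
ES = 5 = 5

5


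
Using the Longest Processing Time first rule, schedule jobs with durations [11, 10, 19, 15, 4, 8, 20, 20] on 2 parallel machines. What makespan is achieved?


Sort jobs in decreasing order (LPT): [20, 20, 19, 15, 11, 10, 8, 4]
Assign each job to the least loaded machine:
  Machine 1: jobs [20, 19, 10, 4], load = 53
  Machine 2: jobs [20, 15, 11, 8], load = 54
Makespan = max load = 54

54


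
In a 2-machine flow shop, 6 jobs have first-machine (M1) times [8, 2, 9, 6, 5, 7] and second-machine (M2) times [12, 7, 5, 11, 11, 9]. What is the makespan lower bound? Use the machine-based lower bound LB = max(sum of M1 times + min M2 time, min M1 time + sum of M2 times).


LB1 = sum(M1 times) + min(M2 times) = 37 + 5 = 42
LB2 = min(M1 times) + sum(M2 times) = 2 + 55 = 57
Lower bound = max(LB1, LB2) = max(42, 57) = 57

57


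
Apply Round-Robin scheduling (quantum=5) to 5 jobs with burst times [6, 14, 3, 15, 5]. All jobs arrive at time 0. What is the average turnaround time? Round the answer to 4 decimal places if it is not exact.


Time quantum = 5
Execution trace:
  J1 runs 5 units, time = 5
  J2 runs 5 units, time = 10
  J3 runs 3 units, time = 13
  J4 runs 5 units, time = 18
  J5 runs 5 units, time = 23
  J1 runs 1 units, time = 24
  J2 runs 5 units, time = 29
  J4 runs 5 units, time = 34
  J2 runs 4 units, time = 38
  J4 runs 5 units, time = 43
Finish times: [24, 38, 13, 43, 23]
Average turnaround = 141/5 = 28.2

28.2


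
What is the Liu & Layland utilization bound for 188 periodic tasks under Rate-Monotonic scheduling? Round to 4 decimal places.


Compute 2^(1/188) = 1.0036937583
Subtract 1: 1.0036937583 - 1 = 0.0036937583
Multiply by n: 188 * 0.0036937583 = 0.6944265604
Round to 4 dp: 0.6944

0.6944


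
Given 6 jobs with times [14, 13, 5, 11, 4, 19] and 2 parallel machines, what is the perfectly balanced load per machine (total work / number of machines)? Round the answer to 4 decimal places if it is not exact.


Total processing time = 14 + 13 + 5 + 11 + 4 + 19 = 66
Number of machines = 2
Ideal balanced load = 66 / 2 = 33.0

33.0


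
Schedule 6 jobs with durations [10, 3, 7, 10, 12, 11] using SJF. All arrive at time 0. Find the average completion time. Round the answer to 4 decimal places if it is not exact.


SJF order (ascending): [3, 7, 10, 10, 11, 12]
Completion times:
  Job 1: burst=3, C=3
  Job 2: burst=7, C=10
  Job 3: burst=10, C=20
  Job 4: burst=10, C=30
  Job 5: burst=11, C=41
  Job 6: burst=12, C=53
Average completion = 157/6 = 26.1667

26.1667


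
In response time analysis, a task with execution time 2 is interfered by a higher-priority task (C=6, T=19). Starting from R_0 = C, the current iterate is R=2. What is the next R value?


R_next = C + ceil(R_prev / T_hp) * C_hp
ceil(2 / 19) = ceil(0.1053) = 1
Interference = 1 * 6 = 6
R_next = 2 + 6 = 8

8


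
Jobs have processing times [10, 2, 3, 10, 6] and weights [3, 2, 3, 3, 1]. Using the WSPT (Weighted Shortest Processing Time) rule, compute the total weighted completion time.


Compute p/w ratios and sort ascending (WSPT): [(2, 2), (3, 3), (10, 3), (10, 3), (6, 1)]
Compute weighted completion times:
  Job (p=2,w=2): C=2, w*C=2*2=4
  Job (p=3,w=3): C=5, w*C=3*5=15
  Job (p=10,w=3): C=15, w*C=3*15=45
  Job (p=10,w=3): C=25, w*C=3*25=75
  Job (p=6,w=1): C=31, w*C=1*31=31
Total weighted completion time = 170

170


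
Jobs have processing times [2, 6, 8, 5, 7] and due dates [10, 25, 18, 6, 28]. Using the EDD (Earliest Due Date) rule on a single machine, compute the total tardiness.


Sort by due date (EDD order): [(5, 6), (2, 10), (8, 18), (6, 25), (7, 28)]
Compute completion times and tardiness:
  Job 1: p=5, d=6, C=5, tardiness=max(0,5-6)=0
  Job 2: p=2, d=10, C=7, tardiness=max(0,7-10)=0
  Job 3: p=8, d=18, C=15, tardiness=max(0,15-18)=0
  Job 4: p=6, d=25, C=21, tardiness=max(0,21-25)=0
  Job 5: p=7, d=28, C=28, tardiness=max(0,28-28)=0
Total tardiness = 0

0


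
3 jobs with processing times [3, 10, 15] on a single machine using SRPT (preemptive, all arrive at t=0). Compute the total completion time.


Since all jobs arrive at t=0, SRPT equals SPT ordering.
SPT order: [3, 10, 15]
Completion times:
  Job 1: p=3, C=3
  Job 2: p=10, C=13
  Job 3: p=15, C=28
Total completion time = 3 + 13 + 28 = 44

44


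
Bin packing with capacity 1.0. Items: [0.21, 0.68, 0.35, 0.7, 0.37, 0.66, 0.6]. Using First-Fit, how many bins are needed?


Place items sequentially using First-Fit:
  Item 0.21 -> new Bin 1
  Item 0.68 -> Bin 1 (now 0.89)
  Item 0.35 -> new Bin 2
  Item 0.7 -> new Bin 3
  Item 0.37 -> Bin 2 (now 0.72)
  Item 0.66 -> new Bin 4
  Item 0.6 -> new Bin 5
Total bins used = 5

5


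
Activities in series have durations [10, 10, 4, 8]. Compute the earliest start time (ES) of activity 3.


Activity 3 starts after activities 1 through 2 complete.
Predecessor durations: [10, 10]
ES = 10 + 10 = 20

20


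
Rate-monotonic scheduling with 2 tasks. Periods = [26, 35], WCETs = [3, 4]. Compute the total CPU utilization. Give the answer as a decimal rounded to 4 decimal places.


Compute individual utilizations (exact fractions):
  Task 1: C/T = 3/26 (approx. 0.1154)
  Task 2: C/T = 4/35 (approx. 0.1143)
Total utilization U = 3/26 + 4/35 = 209/910
Rounded to 4 decimal places: U = 0.2297
RM (Liu & Layland) bound for 2 tasks = 0.828427; compare with U = 209/910 (approx. 0.229670)
U <= bound, so schedulable by RM sufficient condition.

0.2297


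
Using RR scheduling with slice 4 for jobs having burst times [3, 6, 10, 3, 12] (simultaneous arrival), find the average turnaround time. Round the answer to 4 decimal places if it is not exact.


Time quantum = 4
Execution trace:
  J1 runs 3 units, time = 3
  J2 runs 4 units, time = 7
  J3 runs 4 units, time = 11
  J4 runs 3 units, time = 14
  J5 runs 4 units, time = 18
  J2 runs 2 units, time = 20
  J3 runs 4 units, time = 24
  J5 runs 4 units, time = 28
  J3 runs 2 units, time = 30
  J5 runs 4 units, time = 34
Finish times: [3, 20, 30, 14, 34]
Average turnaround = 101/5 = 20.2

20.2


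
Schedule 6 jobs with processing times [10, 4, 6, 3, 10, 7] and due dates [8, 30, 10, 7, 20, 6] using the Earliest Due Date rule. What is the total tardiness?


Sort by due date (EDD order): [(7, 6), (3, 7), (10, 8), (6, 10), (10, 20), (4, 30)]
Compute completion times and tardiness:
  Job 1: p=7, d=6, C=7, tardiness=max(0,7-6)=1
  Job 2: p=3, d=7, C=10, tardiness=max(0,10-7)=3
  Job 3: p=10, d=8, C=20, tardiness=max(0,20-8)=12
  Job 4: p=6, d=10, C=26, tardiness=max(0,26-10)=16
  Job 5: p=10, d=20, C=36, tardiness=max(0,36-20)=16
  Job 6: p=4, d=30, C=40, tardiness=max(0,40-30)=10
Total tardiness = 58

58


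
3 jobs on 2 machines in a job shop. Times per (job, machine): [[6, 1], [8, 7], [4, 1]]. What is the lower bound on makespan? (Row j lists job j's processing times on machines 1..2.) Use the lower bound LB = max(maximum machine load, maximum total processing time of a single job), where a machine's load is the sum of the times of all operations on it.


Machine loads:
  Machine 1: 6 + 8 + 4 = 18
  Machine 2: 1 + 7 + 1 = 9
Max machine load = 18
Job totals:
  Job 1: 7
  Job 2: 15
  Job 3: 5
Max job total = 15
Lower bound = max(18, 15) = 18

18


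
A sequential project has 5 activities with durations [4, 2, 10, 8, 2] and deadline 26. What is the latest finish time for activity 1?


LF(activity 1) = deadline - sum of successor durations
Successors: activities 2 through 5 with durations [2, 10, 8, 2]
Sum of successor durations = 22
LF = 26 - 22 = 4

4


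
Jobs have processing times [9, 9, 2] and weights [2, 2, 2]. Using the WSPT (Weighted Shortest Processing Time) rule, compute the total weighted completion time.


Compute p/w ratios and sort ascending (WSPT): [(2, 2), (9, 2), (9, 2)]
Compute weighted completion times:
  Job (p=2,w=2): C=2, w*C=2*2=4
  Job (p=9,w=2): C=11, w*C=2*11=22
  Job (p=9,w=2): C=20, w*C=2*20=40
Total weighted completion time = 66

66


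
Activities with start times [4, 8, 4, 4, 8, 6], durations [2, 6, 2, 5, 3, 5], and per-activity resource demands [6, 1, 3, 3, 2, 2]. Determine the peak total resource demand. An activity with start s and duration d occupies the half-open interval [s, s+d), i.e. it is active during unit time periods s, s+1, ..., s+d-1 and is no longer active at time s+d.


Each activity i is active on [start_i, start_i + duration_i).
Compute total resource usage per time slot:
  t=0: active resources = [], total = 0
  t=1: active resources = [], total = 0
  t=2: active resources = [], total = 0
  t=3: active resources = [], total = 0
  t=4: active resources = [6, 3, 3], total = 12
  t=5: active resources = [6, 3, 3], total = 12
  t=6: active resources = [3, 2], total = 5
  t=7: active resources = [3, 2], total = 5
  t=8: active resources = [1, 3, 2, 2], total = 8
  t=9: active resources = [1, 2, 2], total = 5
  t=10: active resources = [1, 2, 2], total = 5
  t=11: active resources = [1], total = 1
  t=12: active resources = [1], total = 1
  t=13: active resources = [1], total = 1
Peak resource demand = 12

12


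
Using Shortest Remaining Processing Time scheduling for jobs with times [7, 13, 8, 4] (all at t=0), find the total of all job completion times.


Since all jobs arrive at t=0, SRPT equals SPT ordering.
SPT order: [4, 7, 8, 13]
Completion times:
  Job 1: p=4, C=4
  Job 2: p=7, C=11
  Job 3: p=8, C=19
  Job 4: p=13, C=32
Total completion time = 4 + 11 + 19 + 32 = 66

66


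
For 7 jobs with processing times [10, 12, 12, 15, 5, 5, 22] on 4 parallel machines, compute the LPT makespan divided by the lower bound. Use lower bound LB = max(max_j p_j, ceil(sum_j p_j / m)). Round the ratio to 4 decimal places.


LPT order: [22, 15, 12, 12, 10, 5, 5]
Machine loads after assignment: [22, 20, 22, 17]
LPT makespan = 22
Lower bound = max(max_job, ceil(total/4)) = max(22, 21) = 22
Ratio = 22 / 22 = 1.0

1.0


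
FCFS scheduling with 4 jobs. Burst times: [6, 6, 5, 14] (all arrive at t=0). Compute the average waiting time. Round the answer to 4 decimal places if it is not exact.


FCFS order (as given): [6, 6, 5, 14]
Waiting times:
  Job 1: wait = 0
  Job 2: wait = 6
  Job 3: wait = 12
  Job 4: wait = 17
Sum of waiting times = 35
Average waiting time = 35/4 = 8.75

8.75


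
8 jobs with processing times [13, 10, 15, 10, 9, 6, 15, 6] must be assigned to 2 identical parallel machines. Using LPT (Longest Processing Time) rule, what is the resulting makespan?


Sort jobs in decreasing order (LPT): [15, 15, 13, 10, 10, 9, 6, 6]
Assign each job to the least loaded machine:
  Machine 1: jobs [15, 13, 9, 6], load = 43
  Machine 2: jobs [15, 10, 10, 6], load = 41
Makespan = max load = 43

43


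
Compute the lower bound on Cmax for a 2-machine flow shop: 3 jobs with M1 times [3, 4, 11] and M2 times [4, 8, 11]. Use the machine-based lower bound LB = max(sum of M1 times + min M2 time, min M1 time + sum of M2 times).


LB1 = sum(M1 times) + min(M2 times) = 18 + 4 = 22
LB2 = min(M1 times) + sum(M2 times) = 3 + 23 = 26
Lower bound = max(LB1, LB2) = max(22, 26) = 26

26


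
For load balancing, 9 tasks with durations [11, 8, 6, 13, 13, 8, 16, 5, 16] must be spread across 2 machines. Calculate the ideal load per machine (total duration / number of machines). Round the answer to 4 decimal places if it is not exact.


Total processing time = 11 + 8 + 6 + 13 + 13 + 8 + 16 + 5 + 16 = 96
Number of machines = 2
Ideal balanced load = 96 / 2 = 48.0

48.0


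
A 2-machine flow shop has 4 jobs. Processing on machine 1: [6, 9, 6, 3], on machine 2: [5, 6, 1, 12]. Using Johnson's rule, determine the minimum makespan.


Apply Johnson's rule:
  Group 1 (a <= b): [(4, 3, 12)]
  Group 2 (a > b): [(2, 9, 6), (1, 6, 5), (3, 6, 1)]
Optimal job order: [4, 2, 1, 3]
Schedule:
  Job 4: M1 done at 3, M2 done at 15
  Job 2: M1 done at 12, M2 done at 21
  Job 1: M1 done at 18, M2 done at 26
  Job 3: M1 done at 24, M2 done at 27
Makespan = 27

27


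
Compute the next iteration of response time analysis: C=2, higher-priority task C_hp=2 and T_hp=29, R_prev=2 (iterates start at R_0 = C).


R_next = C + ceil(R_prev / T_hp) * C_hp
ceil(2 / 29) = ceil(0.069) = 1
Interference = 1 * 2 = 2
R_next = 2 + 2 = 4

4


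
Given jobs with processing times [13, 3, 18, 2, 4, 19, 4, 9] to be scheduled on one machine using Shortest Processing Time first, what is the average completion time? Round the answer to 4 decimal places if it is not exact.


Sort jobs by processing time (SPT order): [2, 3, 4, 4, 9, 13, 18, 19]
Compute completion times sequentially:
  Job 1: processing = 2, completes at 2
  Job 2: processing = 3, completes at 5
  Job 3: processing = 4, completes at 9
  Job 4: processing = 4, completes at 13
  Job 5: processing = 9, completes at 22
  Job 6: processing = 13, completes at 35
  Job 7: processing = 18, completes at 53
  Job 8: processing = 19, completes at 72
Sum of completion times = 211
Average completion time = 211/8 = 26.375

26.375


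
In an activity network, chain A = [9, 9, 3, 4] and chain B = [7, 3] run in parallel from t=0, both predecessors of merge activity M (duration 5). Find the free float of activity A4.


ES(A4) = sum of predecessors on chain A = 21
EF(A4) = ES + duration = 21 + 4 = 25
Successor of A4 is M. ES(M) = max(sum(A), sum(B)) = max(25, 10) = 25
Free float = ES(successor) - EF(current) = 25 - 25 = 0

0


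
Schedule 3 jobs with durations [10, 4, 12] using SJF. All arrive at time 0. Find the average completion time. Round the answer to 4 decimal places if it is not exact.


SJF order (ascending): [4, 10, 12]
Completion times:
  Job 1: burst=4, C=4
  Job 2: burst=10, C=14
  Job 3: burst=12, C=26
Average completion = 44/3 = 14.6667

14.6667


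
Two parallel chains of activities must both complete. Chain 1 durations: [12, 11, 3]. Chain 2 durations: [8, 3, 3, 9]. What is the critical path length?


Path A total = 12 + 11 + 3 = 26
Path B total = 8 + 3 + 3 + 9 = 23
Critical path = longest path = max(26, 23) = 26

26


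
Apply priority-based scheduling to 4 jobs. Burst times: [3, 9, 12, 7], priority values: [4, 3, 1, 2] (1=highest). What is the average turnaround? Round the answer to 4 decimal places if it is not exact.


Sort by priority (ascending = highest first):
Order: [(1, 12), (2, 7), (3, 9), (4, 3)]
Completion times:
  Priority 1, burst=12, C=12
  Priority 2, burst=7, C=19
  Priority 3, burst=9, C=28
  Priority 4, burst=3, C=31
Average turnaround = 90/4 = 22.5

22.5


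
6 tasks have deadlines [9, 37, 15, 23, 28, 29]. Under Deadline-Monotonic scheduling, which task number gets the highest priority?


Sort tasks by relative deadline (ascending):
  Task 1: deadline = 9
  Task 3: deadline = 15
  Task 4: deadline = 23
  Task 5: deadline = 28
  Task 6: deadline = 29
  Task 2: deadline = 37
Priority order (highest first): [1, 3, 4, 5, 6, 2]
Highest priority task = 1

1


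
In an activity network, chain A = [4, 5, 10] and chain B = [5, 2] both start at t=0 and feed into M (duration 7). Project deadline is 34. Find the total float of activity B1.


Forward pass: ES(B1) = sum of predecessors on chain B = 0
EF = ES + duration = 0 + 5 = 5
Backward pass: LF(M) = deadline = 34; LS(M) = 34 - 7 = 27
LF(B1) = LS(M) - sum(successors on chain B) = 27 - 2 = 25
LS = LF - duration = 25 - 5 = 20
Total float = LS - ES = 20 - 0 = 20

20


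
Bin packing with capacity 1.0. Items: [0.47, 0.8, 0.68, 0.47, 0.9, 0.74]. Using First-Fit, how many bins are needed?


Place items sequentially using First-Fit:
  Item 0.47 -> new Bin 1
  Item 0.8 -> new Bin 2
  Item 0.68 -> new Bin 3
  Item 0.47 -> Bin 1 (now 0.94)
  Item 0.9 -> new Bin 4
  Item 0.74 -> new Bin 5
Total bins used = 5

5


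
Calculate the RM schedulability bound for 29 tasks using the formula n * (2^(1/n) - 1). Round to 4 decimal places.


Compute 2^(1/29) = 1.0241895602
Subtract 1: 1.0241895602 - 1 = 0.0241895602
Multiply by n: 29 * 0.0241895602 = 0.7014972458
Round to 4 dp: 0.7015

0.7015


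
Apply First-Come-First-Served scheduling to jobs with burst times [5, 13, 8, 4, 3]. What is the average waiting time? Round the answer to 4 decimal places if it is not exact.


FCFS order (as given): [5, 13, 8, 4, 3]
Waiting times:
  Job 1: wait = 0
  Job 2: wait = 5
  Job 3: wait = 18
  Job 4: wait = 26
  Job 5: wait = 30
Sum of waiting times = 79
Average waiting time = 79/5 = 15.8

15.8


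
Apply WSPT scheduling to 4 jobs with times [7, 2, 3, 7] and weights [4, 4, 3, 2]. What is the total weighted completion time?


Compute p/w ratios and sort ascending (WSPT): [(2, 4), (3, 3), (7, 4), (7, 2)]
Compute weighted completion times:
  Job (p=2,w=4): C=2, w*C=4*2=8
  Job (p=3,w=3): C=5, w*C=3*5=15
  Job (p=7,w=4): C=12, w*C=4*12=48
  Job (p=7,w=2): C=19, w*C=2*19=38
Total weighted completion time = 109

109


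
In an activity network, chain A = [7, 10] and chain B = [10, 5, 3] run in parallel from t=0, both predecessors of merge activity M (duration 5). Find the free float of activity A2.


ES(A2) = sum of predecessors on chain A = 7
EF(A2) = ES + duration = 7 + 10 = 17
Successor of A2 is M. ES(M) = max(sum(A), sum(B)) = max(17, 18) = 18
Free float = ES(successor) - EF(current) = 18 - 17 = 1

1


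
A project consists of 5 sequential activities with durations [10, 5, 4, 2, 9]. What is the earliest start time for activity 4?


Activity 4 starts after activities 1 through 3 complete.
Predecessor durations: [10, 5, 4]
ES = 10 + 5 + 4 = 19

19


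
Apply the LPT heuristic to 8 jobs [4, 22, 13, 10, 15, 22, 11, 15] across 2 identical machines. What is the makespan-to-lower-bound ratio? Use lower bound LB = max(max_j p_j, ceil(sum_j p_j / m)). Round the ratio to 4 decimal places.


LPT order: [22, 22, 15, 15, 13, 11, 10, 4]
Machine loads after assignment: [54, 58]
LPT makespan = 58
Lower bound = max(max_job, ceil(total/2)) = max(22, 56) = 56
Ratio = 58 / 56 = 1.0357

1.0357


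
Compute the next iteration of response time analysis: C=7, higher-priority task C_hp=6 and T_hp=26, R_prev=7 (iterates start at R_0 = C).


R_next = C + ceil(R_prev / T_hp) * C_hp
ceil(7 / 26) = ceil(0.2692) = 1
Interference = 1 * 6 = 6
R_next = 7 + 6 = 13

13


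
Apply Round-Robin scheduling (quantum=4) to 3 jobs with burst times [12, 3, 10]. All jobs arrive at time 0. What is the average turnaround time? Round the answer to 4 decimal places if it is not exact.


Time quantum = 4
Execution trace:
  J1 runs 4 units, time = 4
  J2 runs 3 units, time = 7
  J3 runs 4 units, time = 11
  J1 runs 4 units, time = 15
  J3 runs 4 units, time = 19
  J1 runs 4 units, time = 23
  J3 runs 2 units, time = 25
Finish times: [23, 7, 25]
Average turnaround = 55/3 = 18.3333

18.3333


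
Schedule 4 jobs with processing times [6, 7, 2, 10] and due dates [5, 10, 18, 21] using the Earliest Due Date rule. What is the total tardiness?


Sort by due date (EDD order): [(6, 5), (7, 10), (2, 18), (10, 21)]
Compute completion times and tardiness:
  Job 1: p=6, d=5, C=6, tardiness=max(0,6-5)=1
  Job 2: p=7, d=10, C=13, tardiness=max(0,13-10)=3
  Job 3: p=2, d=18, C=15, tardiness=max(0,15-18)=0
  Job 4: p=10, d=21, C=25, tardiness=max(0,25-21)=4
Total tardiness = 8

8


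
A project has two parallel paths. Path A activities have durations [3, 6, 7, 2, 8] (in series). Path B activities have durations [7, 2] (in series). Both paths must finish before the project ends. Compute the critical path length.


Path A total = 3 + 6 + 7 + 2 + 8 = 26
Path B total = 7 + 2 = 9
Critical path = longest path = max(26, 9) = 26

26


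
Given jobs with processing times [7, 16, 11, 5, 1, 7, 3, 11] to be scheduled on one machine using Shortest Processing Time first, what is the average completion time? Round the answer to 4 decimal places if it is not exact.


Sort jobs by processing time (SPT order): [1, 3, 5, 7, 7, 11, 11, 16]
Compute completion times sequentially:
  Job 1: processing = 1, completes at 1
  Job 2: processing = 3, completes at 4
  Job 3: processing = 5, completes at 9
  Job 4: processing = 7, completes at 16
  Job 5: processing = 7, completes at 23
  Job 6: processing = 11, completes at 34
  Job 7: processing = 11, completes at 45
  Job 8: processing = 16, completes at 61
Sum of completion times = 193
Average completion time = 193/8 = 24.125

24.125


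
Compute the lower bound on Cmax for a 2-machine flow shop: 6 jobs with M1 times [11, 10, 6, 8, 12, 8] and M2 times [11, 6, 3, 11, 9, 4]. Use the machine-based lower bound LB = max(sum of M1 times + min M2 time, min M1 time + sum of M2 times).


LB1 = sum(M1 times) + min(M2 times) = 55 + 3 = 58
LB2 = min(M1 times) + sum(M2 times) = 6 + 44 = 50
Lower bound = max(LB1, LB2) = max(58, 50) = 58

58


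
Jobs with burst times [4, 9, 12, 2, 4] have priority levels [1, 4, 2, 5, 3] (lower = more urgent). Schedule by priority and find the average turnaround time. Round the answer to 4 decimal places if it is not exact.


Sort by priority (ascending = highest first):
Order: [(1, 4), (2, 12), (3, 4), (4, 9), (5, 2)]
Completion times:
  Priority 1, burst=4, C=4
  Priority 2, burst=12, C=16
  Priority 3, burst=4, C=20
  Priority 4, burst=9, C=29
  Priority 5, burst=2, C=31
Average turnaround = 100/5 = 20.0

20.0


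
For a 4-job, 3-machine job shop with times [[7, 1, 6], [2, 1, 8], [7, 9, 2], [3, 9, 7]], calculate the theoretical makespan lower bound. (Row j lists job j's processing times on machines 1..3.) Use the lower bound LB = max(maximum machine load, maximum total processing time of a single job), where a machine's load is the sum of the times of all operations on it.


Machine loads:
  Machine 1: 7 + 2 + 7 + 3 = 19
  Machine 2: 1 + 1 + 9 + 9 = 20
  Machine 3: 6 + 8 + 2 + 7 = 23
Max machine load = 23
Job totals:
  Job 1: 14
  Job 2: 11
  Job 3: 18
  Job 4: 19
Max job total = 19
Lower bound = max(23, 19) = 23

23


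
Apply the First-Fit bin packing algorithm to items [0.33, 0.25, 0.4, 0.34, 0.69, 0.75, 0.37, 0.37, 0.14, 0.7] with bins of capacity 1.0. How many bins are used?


Place items sequentially using First-Fit:
  Item 0.33 -> new Bin 1
  Item 0.25 -> Bin 1 (now 0.58)
  Item 0.4 -> Bin 1 (now 0.98)
  Item 0.34 -> new Bin 2
  Item 0.69 -> new Bin 3
  Item 0.75 -> new Bin 4
  Item 0.37 -> Bin 2 (now 0.71)
  Item 0.37 -> new Bin 5
  Item 0.14 -> Bin 2 (now 0.85)
  Item 0.7 -> new Bin 6
Total bins used = 6

6
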